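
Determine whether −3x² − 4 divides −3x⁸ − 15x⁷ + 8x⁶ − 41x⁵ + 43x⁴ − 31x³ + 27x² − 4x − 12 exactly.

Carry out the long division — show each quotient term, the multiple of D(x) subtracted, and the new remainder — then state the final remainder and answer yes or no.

Step 1: lead(−3x⁸ − 15x⁷ + 8x⁶ − 41x⁵ + 43x⁴ − 31x³ + 27x² − 4x − 12) ÷ lead(D) = −3x⁸ ÷ −3x² = x⁶. Subtract (x⁶)·D = −3x⁸ − 4x⁶. Remainder: −15x⁷ + 12x⁶ − 41x⁵ + 43x⁴ − 31x³ + 27x² − 4x − 12.
Step 2: lead(−15x⁷ + 12x⁶ − 41x⁵ + 43x⁴ − 31x³ + 27x² − 4x − 12) ÷ lead(D) = −15x⁷ ÷ −3x² = 5x⁵. Subtract (5x⁵)·D = −15x⁷ − 20x⁵. Remainder: 12x⁶ − 21x⁵ + 43x⁴ − 31x³ + 27x² − 4x − 12.
Step 3: lead(12x⁶ − 21x⁵ + 43x⁴ − 31x³ + 27x² − 4x − 12) ÷ lead(D) = 12x⁶ ÷ −3x² = −4x⁴. Subtract (−4x⁴)·D = 12x⁶ + 16x⁴. Remainder: −21x⁵ + 27x⁴ − 31x³ + 27x² − 4x − 12.
Step 4: lead(−21x⁵ + 27x⁴ − 31x³ + 27x² − 4x − 12) ÷ lead(D) = −21x⁵ ÷ −3x² = 7x³. Subtract (7x³)·D = −21x⁵ − 28x³. Remainder: 27x⁴ − 3x³ + 27x² − 4x − 12.
Step 5: lead(27x⁴ − 3x³ + 27x² − 4x − 12) ÷ lead(D) = 27x⁴ ÷ −3x² = −9x². Subtract (−9x²)·D = 27x⁴ + 36x². Remainder: −3x³ − 9x² − 4x − 12.
Step 6: lead(−3x³ − 9x² − 4x − 12) ÷ lead(D) = −3x³ ÷ −3x² = x. Subtract (x)·D = −3x³ − 4x. Remainder: −9x² − 12.
Step 7: lead(−9x² − 12) ÷ lead(D) = −9x² ÷ −3x² = 3. Subtract (3)·D = −9x² − 12. Remainder: 0.

R(x) = 0, so D(x) is a factor of P(x). yes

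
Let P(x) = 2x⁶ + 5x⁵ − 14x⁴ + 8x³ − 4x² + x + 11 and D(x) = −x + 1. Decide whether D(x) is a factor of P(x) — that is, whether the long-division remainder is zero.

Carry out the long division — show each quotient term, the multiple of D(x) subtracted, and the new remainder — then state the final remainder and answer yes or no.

Step 1: lead(2x⁶ + 5x⁵ − 14x⁴ + 8x³ − 4x² + x + 11) ÷ lead(D) = 2x⁶ ÷ −x = −2x⁵. Subtract (−2x⁵)·D = 2x⁶ − 2x⁵. Remainder: 7x⁵ − 14x⁴ + 8x³ − 4x² + x + 11.
Step 2: lead(7x⁵ − 14x⁴ + 8x³ − 4x² + x + 11) ÷ lead(D) = 7x⁵ ÷ −x = −7x⁴. Subtract (−7x⁴)·D = 7x⁵ − 7x⁴. Remainder: −7x⁴ + 8x³ − 4x² + x + 11.
Step 3: lead(−7x⁴ + 8x³ − 4x² + x + 11) ÷ lead(D) = −7x⁴ ÷ −x = 7x³. Subtract (7x³)·D = −7x⁴ + 7x³. Remainder: x³ − 4x² + x + 11.
Step 4: lead(x³ − 4x² + x + 11) ÷ lead(D) = x³ ÷ −x = −x². Subtract (−x²)·D = x³ − x². Remainder: −3x² + x + 11.
Step 5: lead(−3x² + x + 11) ÷ lead(D) = −3x² ÷ −x = 3x. Subtract (3x)·D = −3x² + 3x. Remainder: −2x + 11.
Step 6: lead(−2x + 11) ÷ lead(D) = −2x ÷ −x = 2. Subtract (2)·D = −2x + 2. Remainder: 9.

R(x) = 9, so D(x) is not a factor of P(x). no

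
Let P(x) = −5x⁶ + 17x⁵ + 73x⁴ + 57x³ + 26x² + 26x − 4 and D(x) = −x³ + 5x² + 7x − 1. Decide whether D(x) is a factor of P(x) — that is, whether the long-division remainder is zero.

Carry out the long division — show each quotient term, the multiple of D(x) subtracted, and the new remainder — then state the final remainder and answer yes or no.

Step 1: lead(−5x⁶ + 17x⁵ + 73x⁴ + 57x³ + 26x² + 26x − 4) ÷ lead(D) = −5x⁶ ÷ −x³ = 5x³. Subtract (5x³)·D = −5x⁶ + 25x⁵ + 35x⁴ − 5x³. Remainder: −8x⁵ + 38x⁴ + 62x³ + 26x² + 26x − 4.
Step 2: lead(−8x⁵ + 38x⁴ + 62x³ + 26x² + 26x − 4) ÷ lead(D) = −8x⁵ ÷ −x³ = 8x². Subtract (8x²)·D = −8x⁵ + 40x⁴ + 56x³ − 8x². Remainder: −2x⁴ + 6x³ + 34x² + 26x − 4.
Step 3: lead(−2x⁴ + 6x³ + 34x² + 26x − 4) ÷ lead(D) = −2x⁴ ÷ −x³ = 2x. Subtract (2x)·D = −2x⁴ + 10x³ + 14x² − 2x. Remainder: −4x³ + 20x² + 28x − 4.
Step 4: lead(−4x³ + 20x² + 28x − 4) ÷ lead(D) = −4x³ ÷ −x³ = 4. Subtract (4)·D = −4x³ + 20x² + 28x − 4. Remainder: 0.

R(x) = 0, so D(x) is a factor of P(x). yes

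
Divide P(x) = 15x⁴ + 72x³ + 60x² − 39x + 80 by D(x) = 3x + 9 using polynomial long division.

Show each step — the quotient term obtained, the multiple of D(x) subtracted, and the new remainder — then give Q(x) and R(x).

Q(x) = 5x³ + 9x² − 7x + 8; R(x) = 8

Step 1: lead(15x⁴ + 72x³ + 60x² − 39x + 80) ÷ lead(D) = 15x⁴ ÷ 3x = 5x³. Subtract (5x³)·D = 15x⁴ + 45x³. Remainder: 27x³ + 60x² − 39x + 80.
Step 2: lead(27x³ + 60x² − 39x + 80) ÷ lead(D) = 27x³ ÷ 3x = 9x². Subtract (9x²)·D = 27x³ + 81x². Remainder: −21x² − 39x + 80.
Step 3: lead(−21x² − 39x + 80) ÷ lead(D) = −21x² ÷ 3x = −7x. Subtract (−7x)·D = −21x² − 63x. Remainder: 24x + 80.
Step 4: lead(24x + 80) ÷ lead(D) = 24x ÷ 3x = 8. Subtract (8)·D = 24x + 72. Remainder: 8.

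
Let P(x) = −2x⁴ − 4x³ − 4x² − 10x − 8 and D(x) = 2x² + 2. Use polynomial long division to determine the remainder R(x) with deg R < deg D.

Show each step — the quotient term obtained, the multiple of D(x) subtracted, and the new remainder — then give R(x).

Step 1: lead(−2x⁴ − 4x³ − 4x² − 10x − 8) ÷ lead(D) = −2x⁴ ÷ 2x² = −x². Subtract (−x²)·D = −2x⁴ − 2x². Remainder: −4x³ − 2x² − 10x − 8.
Step 2: lead(−4x³ − 2x² − 10x − 8) ÷ lead(D) = −4x³ ÷ 2x² = −2x. Subtract (−2x)·D = −4x³ − 4x. Remainder: −2x² − 6x − 8.
Step 3: lead(−2x² − 6x − 8) ÷ lead(D) = −2x² ÷ 2x² = −1. Subtract (−1)·D = −2x² − 2. Remainder: −6x − 6.

R(x) = −6x − 6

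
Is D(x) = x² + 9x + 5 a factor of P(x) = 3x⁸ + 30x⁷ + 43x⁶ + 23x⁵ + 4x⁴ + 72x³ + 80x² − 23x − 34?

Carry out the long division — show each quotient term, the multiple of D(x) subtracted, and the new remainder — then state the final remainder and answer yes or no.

R(x) = −3x − 9, so D(x) is not a factor of P(x). no

Step 1: lead(3x⁸ + 30x⁷ + 43x⁶ + 23x⁵ + 4x⁴ + 72x³ + 80x² − 23x − 34) ÷ lead(D) = 3x⁸ ÷ x² = 3x⁶. Subtract (3x⁶)·D = 3x⁸ + 27x⁷ + 15x⁶. Remainder: 3x⁷ + 28x⁶ + 23x⁵ + 4x⁴ + 72x³ + 80x² − 23x − 34.
Step 2: lead(3x⁷ + 28x⁶ + 23x⁵ + 4x⁴ + 72x³ + 80x² − 23x − 34) ÷ lead(D) = 3x⁷ ÷ x² = 3x⁵. Subtract (3x⁵)·D = 3x⁷ + 27x⁶ + 15x⁵. Remainder: x⁶ + 8x⁵ + 4x⁴ + 72x³ + 80x² − 23x − 34.
Step 3: lead(x⁶ + 8x⁵ + 4x⁴ + 72x³ + 80x² − 23x − 34) ÷ lead(D) = x⁶ ÷ x² = x⁴. Subtract (x⁴)·D = x⁶ + 9x⁵ + 5x⁴. Remainder: −x⁵ − x⁴ + 72x³ + 80x² − 23x − 34.
Step 4: lead(−x⁵ − x⁴ + 72x³ + 80x² − 23x − 34) ÷ lead(D) = −x⁵ ÷ x² = −x³. Subtract (−x³)·D = −x⁵ − 9x⁴ − 5x³. Remainder: 8x⁴ + 77x³ + 80x² − 23x − 34.
Step 5: lead(8x⁴ + 77x³ + 80x² − 23x − 34) ÷ lead(D) = 8x⁴ ÷ x² = 8x². Subtract (8x²)·D = 8x⁴ + 72x³ + 40x². Remainder: 5x³ + 40x² − 23x − 34.
Step 6: lead(5x³ + 40x² − 23x − 34) ÷ lead(D) = 5x³ ÷ x² = 5x. Subtract (5x)·D = 5x³ + 45x² + 25x. Remainder: −5x² − 48x − 34.
Step 7: lead(−5x² − 48x − 34) ÷ lead(D) = −5x² ÷ x² = −5. Subtract (−5)·D = −5x² − 45x − 25. Remainder: −3x − 9.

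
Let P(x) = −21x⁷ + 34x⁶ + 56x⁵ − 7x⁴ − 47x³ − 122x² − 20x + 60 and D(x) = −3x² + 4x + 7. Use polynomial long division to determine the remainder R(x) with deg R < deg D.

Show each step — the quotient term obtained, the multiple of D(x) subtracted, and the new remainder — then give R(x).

R(x) = −3

Step 1: lead(−21x⁷ + 34x⁶ + 56x⁵ − 7x⁴ − 47x³ − 122x² − 20x + 60) ÷ lead(D) = −21x⁷ ÷ −3x² = 7x⁵. Subtract (7x⁵)·D = −21x⁷ + 28x⁶ + 49x⁵. Remainder: 6x⁶ + 7x⁵ − 7x⁴ − 47x³ − 122x² − 20x + 60.
Step 2: lead(6x⁶ + 7x⁵ − 7x⁴ − 47x³ − 122x² − 20x + 60) ÷ lead(D) = 6x⁶ ÷ −3x² = −2x⁴. Subtract (−2x⁴)·D = 6x⁶ − 8x⁵ − 14x⁴. Remainder: 15x⁵ + 7x⁴ − 47x³ − 122x² − 20x + 60.
Step 3: lead(15x⁵ + 7x⁴ − 47x³ − 122x² − 20x + 60) ÷ lead(D) = 15x⁵ ÷ −3x² = −5x³. Subtract (−5x³)·D = 15x⁵ − 20x⁴ − 35x³. Remainder: 27x⁴ − 12x³ − 122x² − 20x + 60.
Step 4: lead(27x⁴ − 12x³ − 122x² − 20x + 60) ÷ lead(D) = 27x⁴ ÷ −3x² = −9x². Subtract (−9x²)·D = 27x⁴ − 36x³ − 63x². Remainder: 24x³ − 59x² − 20x + 60.
Step 5: lead(24x³ − 59x² − 20x + 60) ÷ lead(D) = 24x³ ÷ −3x² = −8x. Subtract (−8x)·D = 24x³ − 32x² − 56x. Remainder: −27x² + 36x + 60.
Step 6: lead(−27x² + 36x + 60) ÷ lead(D) = −27x² ÷ −3x² = 9. Subtract (9)·D = −27x² + 36x + 63. Remainder: −3.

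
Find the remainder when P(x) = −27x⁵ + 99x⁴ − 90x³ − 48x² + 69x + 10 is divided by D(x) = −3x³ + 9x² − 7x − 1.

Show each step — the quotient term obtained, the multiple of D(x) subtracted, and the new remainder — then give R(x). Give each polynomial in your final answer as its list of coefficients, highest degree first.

R = [1]

Step 1: lead(−27x⁵ + 99x⁴ − 90x³ − 48x² + 69x + 10) ÷ lead(D) = −27x⁵ ÷ −3x³ = 9x². Subtract (9x²)·D = −27x⁵ + 81x⁴ − 63x³ − 9x². Remainder: 18x⁴ − 27x³ − 39x² + 69x + 10.
Step 2: lead(18x⁴ − 27x³ − 39x² + 69x + 10) ÷ lead(D) = 18x⁴ ÷ −3x³ = −6x. Subtract (−6x)·D = 18x⁴ − 54x³ + 42x² + 6x. Remainder: 27x³ − 81x² + 63x + 10.
Step 3: lead(27x³ − 81x² + 63x + 10) ÷ lead(D) = 27x³ ÷ −3x³ = −9. Subtract (−9)·D = 27x³ − 81x² + 63x + 9. Remainder: 1.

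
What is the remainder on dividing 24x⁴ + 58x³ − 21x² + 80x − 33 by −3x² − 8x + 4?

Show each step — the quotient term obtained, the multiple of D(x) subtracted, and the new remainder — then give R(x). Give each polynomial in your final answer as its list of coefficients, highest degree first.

R = [3]

Step 1: lead(24x⁴ + 58x³ − 21x² + 80x − 33) ÷ lead(D) = 24x⁴ ÷ −3x² = −8x². Subtract (−8x²)·D = 24x⁴ + 64x³ − 32x². Remainder: −6x³ + 11x² + 80x − 33.
Step 2: lead(−6x³ + 11x² + 80x − 33) ÷ lead(D) = −6x³ ÷ −3x² = 2x. Subtract (2x)·D = −6x³ − 16x² + 8x. Remainder: 27x² + 72x − 33.
Step 3: lead(27x² + 72x − 33) ÷ lead(D) = 27x² ÷ −3x² = −9. Subtract (−9)·D = 27x² + 72x − 36. Remainder: 3.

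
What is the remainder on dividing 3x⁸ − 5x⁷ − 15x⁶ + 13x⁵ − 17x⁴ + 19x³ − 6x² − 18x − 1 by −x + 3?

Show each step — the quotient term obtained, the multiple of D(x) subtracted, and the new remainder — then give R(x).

R(x) = −1

Step 1: lead(3x⁸ − 5x⁷ − 15x⁶ + 13x⁵ − 17x⁴ + 19x³ − 6x² − 18x − 1) ÷ lead(D) = 3x⁸ ÷ −x = −3x⁷. Subtract (−3x⁷)·D = 3x⁸ − 9x⁷. Remainder: 4x⁷ − 15x⁶ + 13x⁵ − 17x⁴ + 19x³ − 6x² − 18x − 1.
Step 2: lead(4x⁷ − 15x⁶ + 13x⁵ − 17x⁴ + 19x³ − 6x² − 18x − 1) ÷ lead(D) = 4x⁷ ÷ −x = −4x⁶. Subtract (−4x⁶)·D = 4x⁷ − 12x⁶. Remainder: −3x⁶ + 13x⁵ − 17x⁴ + 19x³ − 6x² − 18x − 1.
Step 3: lead(−3x⁶ + 13x⁵ − 17x⁴ + 19x³ − 6x² − 18x − 1) ÷ lead(D) = −3x⁶ ÷ −x = 3x⁵. Subtract (3x⁵)·D = −3x⁶ + 9x⁵. Remainder: 4x⁵ − 17x⁴ + 19x³ − 6x² − 18x − 1.
Step 4: lead(4x⁵ − 17x⁴ + 19x³ − 6x² − 18x − 1) ÷ lead(D) = 4x⁵ ÷ −x = −4x⁴. Subtract (−4x⁴)·D = 4x⁵ − 12x⁴. Remainder: −5x⁴ + 19x³ − 6x² − 18x − 1.
Step 5: lead(−5x⁴ + 19x³ − 6x² − 18x − 1) ÷ lead(D) = −5x⁴ ÷ −x = 5x³. Subtract (5x³)·D = −5x⁴ + 15x³. Remainder: 4x³ − 6x² − 18x − 1.
Step 6: lead(4x³ − 6x² − 18x − 1) ÷ lead(D) = 4x³ ÷ −x = −4x². Subtract (−4x²)·D = 4x³ − 12x². Remainder: 6x² − 18x − 1.
Step 7: lead(6x² − 18x − 1) ÷ lead(D) = 6x² ÷ −x = −6x. Subtract (−6x)·D = 6x² − 18x. Remainder: −1.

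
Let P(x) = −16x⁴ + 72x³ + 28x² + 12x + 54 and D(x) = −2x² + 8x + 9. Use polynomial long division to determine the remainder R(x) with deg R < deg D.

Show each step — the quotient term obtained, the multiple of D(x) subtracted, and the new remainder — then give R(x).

Step 1: lead(−16x⁴ + 72x³ + 28x² + 12x + 54) ÷ lead(D) = −16x⁴ ÷ −2x² = 8x². Subtract (8x²)·D = −16x⁴ + 64x³ + 72x². Remainder: 8x³ − 44x² + 12x + 54.
Step 2: lead(8x³ − 44x² + 12x + 54) ÷ lead(D) = 8x³ ÷ −2x² = −4x. Subtract (−4x)·D = 8x³ − 32x² − 36x. Remainder: −12x² + 48x + 54.
Step 3: lead(−12x² + 48x + 54) ÷ lead(D) = −12x² ÷ −2x² = 6. Subtract (6)·D = −12x² + 48x + 54. Remainder: 0.

R(x) = 0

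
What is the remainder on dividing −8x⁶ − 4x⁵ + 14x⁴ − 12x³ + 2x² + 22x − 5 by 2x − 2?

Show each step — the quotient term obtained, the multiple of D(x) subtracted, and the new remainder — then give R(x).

Step 1: lead(−8x⁶ − 4x⁵ + 14x⁴ − 12x³ + 2x² + 22x − 5) ÷ lead(D) = −8x⁶ ÷ 2x = −4x⁵. Subtract (−4x⁵)·D = −8x⁶ + 8x⁵. Remainder: −12x⁵ + 14x⁴ − 12x³ + 2x² + 22x − 5.
Step 2: lead(−12x⁵ + 14x⁴ − 12x³ + 2x² + 22x − 5) ÷ lead(D) = −12x⁵ ÷ 2x = −6x⁴. Subtract (−6x⁴)·D = −12x⁵ + 12x⁴. Remainder: 2x⁴ − 12x³ + 2x² + 22x − 5.
Step 3: lead(2x⁴ − 12x³ + 2x² + 22x − 5) ÷ lead(D) = 2x⁴ ÷ 2x = x³. Subtract (x³)·D = 2x⁴ − 2x³. Remainder: −10x³ + 2x² + 22x − 5.
Step 4: lead(−10x³ + 2x² + 22x − 5) ÷ lead(D) = −10x³ ÷ 2x = −5x². Subtract (−5x²)·D = −10x³ + 10x². Remainder: −8x² + 22x − 5.
Step 5: lead(−8x² + 22x − 5) ÷ lead(D) = −8x² ÷ 2x = −4x. Subtract (−4x)·D = −8x² + 8x. Remainder: 14x − 5.
Step 6: lead(14x − 5) ÷ lead(D) = 14x ÷ 2x = 7. Subtract (7)·D = 14x − 14. Remainder: 9.

R(x) = 9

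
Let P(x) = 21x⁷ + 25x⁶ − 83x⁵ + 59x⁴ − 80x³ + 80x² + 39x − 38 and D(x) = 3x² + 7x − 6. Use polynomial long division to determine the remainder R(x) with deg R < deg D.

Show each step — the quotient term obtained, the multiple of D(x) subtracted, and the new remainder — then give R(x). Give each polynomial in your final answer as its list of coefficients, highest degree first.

R = [9, -2]

Step 1: lead(21x⁷ + 25x⁶ − 83x⁵ + 59x⁴ − 80x³ + 80x² + 39x − 38) ÷ lead(D) = 21x⁷ ÷ 3x² = 7x⁵. Subtract (7x⁵)·D = 21x⁷ + 49x⁶ − 42x⁵. Remainder: −24x⁶ − 41x⁵ + 59x⁴ − 80x³ + 80x² + 39x − 38.
Step 2: lead(−24x⁶ − 41x⁵ + 59x⁴ − 80x³ + 80x² + 39x − 38) ÷ lead(D) = −24x⁶ ÷ 3x² = −8x⁴. Subtract (−8x⁴)·D = −24x⁶ − 56x⁵ + 48x⁴. Remainder: 15x⁵ + 11x⁴ − 80x³ + 80x² + 39x − 38.
Step 3: lead(15x⁵ + 11x⁴ − 80x³ + 80x² + 39x − 38) ÷ lead(D) = 15x⁵ ÷ 3x² = 5x³. Subtract (5x³)·D = 15x⁵ + 35x⁴ − 30x³. Remainder: −24x⁴ − 50x³ + 80x² + 39x − 38.
Step 4: lead(−24x⁴ − 50x³ + 80x² + 39x − 38) ÷ lead(D) = −24x⁴ ÷ 3x² = −8x². Subtract (−8x²)·D = −24x⁴ − 56x³ + 48x². Remainder: 6x³ + 32x² + 39x − 38.
Step 5: lead(6x³ + 32x² + 39x − 38) ÷ lead(D) = 6x³ ÷ 3x² = 2x. Subtract (2x)·D = 6x³ + 14x² − 12x. Remainder: 18x² + 51x − 38.
Step 6: lead(18x² + 51x − 38) ÷ lead(D) = 18x² ÷ 3x² = 6. Subtract (6)·D = 18x² + 42x − 36. Remainder: 9x − 2.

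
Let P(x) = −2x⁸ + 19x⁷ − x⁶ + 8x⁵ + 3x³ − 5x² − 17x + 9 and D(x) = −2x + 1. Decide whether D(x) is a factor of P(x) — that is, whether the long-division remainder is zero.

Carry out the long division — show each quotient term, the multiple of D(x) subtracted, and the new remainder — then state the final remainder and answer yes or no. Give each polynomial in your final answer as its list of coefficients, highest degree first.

R = [0], so D(x) is a factor of P(x). yes

Step 1: lead(−2x⁸ + 19x⁷ − x⁶ + 8x⁵ + 3x³ − 5x² − 17x + 9) ÷ lead(D) = −2x⁸ ÷ −2x = x⁷. Subtract (x⁷)·D = −2x⁸ + x⁷. Remainder: 18x⁷ − x⁶ + 8x⁵ + 3x³ − 5x² − 17x + 9.
Step 2: lead(18x⁷ − x⁶ + 8x⁵ + 3x³ − 5x² − 17x + 9) ÷ lead(D) = 18x⁷ ÷ −2x = −9x⁶. Subtract (−9x⁶)·D = 18x⁷ − 9x⁶. Remainder: 8x⁶ + 8x⁵ + 3x³ − 5x² − 17x + 9.
Step 3: lead(8x⁶ + 8x⁵ + 3x³ − 5x² − 17x + 9) ÷ lead(D) = 8x⁶ ÷ −2x = −4x⁵. Subtract (−4x⁵)·D = 8x⁶ − 4x⁵. Remainder: 12x⁵ + 3x³ − 5x² − 17x + 9.
Step 4: lead(12x⁵ + 3x³ − 5x² − 17x + 9) ÷ lead(D) = 12x⁵ ÷ −2x = −6x⁴. Subtract (−6x⁴)·D = 12x⁵ − 6x⁴. Remainder: 6x⁴ + 3x³ − 5x² − 17x + 9.
Step 5: lead(6x⁴ + 3x³ − 5x² − 17x + 9) ÷ lead(D) = 6x⁴ ÷ −2x = −3x³. Subtract (−3x³)·D = 6x⁴ − 3x³. Remainder: 6x³ − 5x² − 17x + 9.
Step 6: lead(6x³ − 5x² − 17x + 9) ÷ lead(D) = 6x³ ÷ −2x = −3x². Subtract (−3x²)·D = 6x³ − 3x². Remainder: −2x² − 17x + 9.
Step 7: lead(−2x² − 17x + 9) ÷ lead(D) = −2x² ÷ −2x = x. Subtract (x)·D = −2x² + x. Remainder: −18x + 9.
Step 8: lead(−18x + 9) ÷ lead(D) = −18x ÷ −2x = 9. Subtract (9)·D = −18x + 9. Remainder: 0.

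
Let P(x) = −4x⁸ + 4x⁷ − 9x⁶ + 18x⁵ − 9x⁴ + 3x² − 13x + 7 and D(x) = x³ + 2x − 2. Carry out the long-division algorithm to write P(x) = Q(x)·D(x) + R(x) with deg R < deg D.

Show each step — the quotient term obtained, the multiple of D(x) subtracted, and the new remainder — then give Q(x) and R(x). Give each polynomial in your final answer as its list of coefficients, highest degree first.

Q = [-4, 4, -1, 2, 1, -6]; R = [5, 1, -5]

Step 1: lead(−4x⁸ + 4x⁷ − 9x⁶ + 18x⁵ − 9x⁴ + 3x² − 13x + 7) ÷ lead(D) = −4x⁸ ÷ x³ = −4x⁵. Subtract (−4x⁵)·D = −4x⁸ − 8x⁶ + 8x⁵. Remainder: 4x⁷ − x⁶ + 10x⁵ − 9x⁴ + 3x² − 13x + 7.
Step 2: lead(4x⁷ − x⁶ + 10x⁵ − 9x⁴ + 3x² − 13x + 7) ÷ lead(D) = 4x⁷ ÷ x³ = 4x⁴. Subtract (4x⁴)·D = 4x⁷ + 8x⁵ − 8x⁴. Remainder: −x⁶ + 2x⁵ − x⁴ + 3x² − 13x + 7.
Step 3: lead(−x⁶ + 2x⁵ − x⁴ + 3x² − 13x + 7) ÷ lead(D) = −x⁶ ÷ x³ = −x³. Subtract (−x³)·D = −x⁶ − 2x⁴ + 2x³. Remainder: 2x⁵ + x⁴ − 2x³ + 3x² − 13x + 7.
Step 4: lead(2x⁵ + x⁴ − 2x³ + 3x² − 13x + 7) ÷ lead(D) = 2x⁵ ÷ x³ = 2x². Subtract (2x²)·D = 2x⁵ + 4x³ − 4x². Remainder: x⁴ − 6x³ + 7x² − 13x + 7.
Step 5: lead(x⁴ − 6x³ + 7x² − 13x + 7) ÷ lead(D) = x⁴ ÷ x³ = x. Subtract (x)·D = x⁴ + 2x² − 2x. Remainder: −6x³ + 5x² − 11x + 7.
Step 6: lead(−6x³ + 5x² − 11x + 7) ÷ lead(D) = −6x³ ÷ x³ = −6. Subtract (−6)·D = −6x³ − 12x + 12. Remainder: 5x² + x − 5.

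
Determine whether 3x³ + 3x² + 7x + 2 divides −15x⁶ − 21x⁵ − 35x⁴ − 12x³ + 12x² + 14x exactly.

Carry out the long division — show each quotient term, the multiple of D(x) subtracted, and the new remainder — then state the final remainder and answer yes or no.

R(x) = −4x² − 4x − 4, so D(x) is not a factor of P(x). no

Step 1: lead(−15x⁶ − 21x⁵ − 35x⁴ − 12x³ + 12x² + 14x) ÷ lead(D) = −15x⁶ ÷ 3x³ = −5x³. Subtract (−5x³)·D = −15x⁶ − 15x⁵ − 35x⁴ − 10x³. Remainder: −6x⁵ − 2x³ + 12x² + 14x.
Step 2: lead(−6x⁵ − 2x³ + 12x² + 14x) ÷ lead(D) = −6x⁵ ÷ 3x³ = −2x². Subtract (−2x²)·D = −6x⁵ − 6x⁴ − 14x³ − 4x². Remainder: 6x⁴ + 12x³ + 16x² + 14x.
Step 3: lead(6x⁴ + 12x³ + 16x² + 14x) ÷ lead(D) = 6x⁴ ÷ 3x³ = 2x. Subtract (2x)·D = 6x⁴ + 6x³ + 14x² + 4x. Remainder: 6x³ + 2x² + 10x.
Step 4: lead(6x³ + 2x² + 10x) ÷ lead(D) = 6x³ ÷ 3x³ = 2. Subtract (2)·D = 6x³ + 6x² + 14x + 4. Remainder: −4x² − 4x − 4.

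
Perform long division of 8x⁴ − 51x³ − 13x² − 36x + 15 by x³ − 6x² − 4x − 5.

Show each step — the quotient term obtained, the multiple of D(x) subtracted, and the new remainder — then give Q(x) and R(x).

Q(x) = 8x − 3; R(x) = x² − 8x

Step 1: lead(8x⁴ − 51x³ − 13x² − 36x + 15) ÷ lead(D) = 8x⁴ ÷ x³ = 8x. Subtract (8x)·D = 8x⁴ − 48x³ − 32x² − 40x. Remainder: −3x³ + 19x² + 4x + 15.
Step 2: lead(−3x³ + 19x² + 4x + 15) ÷ lead(D) = −3x³ ÷ x³ = −3. Subtract (−3)·D = −3x³ + 18x² + 12x + 15. Remainder: x² − 8x.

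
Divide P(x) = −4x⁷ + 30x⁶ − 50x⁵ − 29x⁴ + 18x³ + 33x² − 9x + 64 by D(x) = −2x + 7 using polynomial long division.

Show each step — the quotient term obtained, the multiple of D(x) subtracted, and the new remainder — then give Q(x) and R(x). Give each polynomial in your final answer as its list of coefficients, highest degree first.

Step 1: lead(−4x⁷ + 30x⁶ − 50x⁵ − 29x⁴ + 18x³ + 33x² − 9x + 64) ÷ lead(D) = −4x⁷ ÷ −2x = 2x⁶. Subtract (2x⁶)·D = −4x⁷ + 14x⁶. Remainder: 16x⁶ − 50x⁵ − 29x⁴ + 18x³ + 33x² − 9x + 64.
Step 2: lead(16x⁶ − 50x⁵ − 29x⁴ + 18x³ + 33x² − 9x + 64) ÷ lead(D) = 16x⁶ ÷ −2x = −8x⁵. Subtract (−8x⁵)·D = 16x⁶ − 56x⁵. Remainder: 6x⁵ − 29x⁴ + 18x³ + 33x² − 9x + 64.
Step 3: lead(6x⁵ − 29x⁴ + 18x³ + 33x² − 9x + 64) ÷ lead(D) = 6x⁵ ÷ −2x = −3x⁴. Subtract (−3x⁴)·D = 6x⁵ − 21x⁴. Remainder: −8x⁴ + 18x³ + 33x² − 9x + 64.
Step 4: lead(−8x⁴ + 18x³ + 33x² − 9x + 64) ÷ lead(D) = −8x⁴ ÷ −2x = 4x³. Subtract (4x³)·D = −8x⁴ + 28x³. Remainder: −10x³ + 33x² − 9x + 64.
Step 5: lead(−10x³ + 33x² − 9x + 64) ÷ lead(D) = −10x³ ÷ −2x = 5x². Subtract (5x²)·D = −10x³ + 35x². Remainder: −2x² − 9x + 64.
Step 6: lead(−2x² − 9x + 64) ÷ lead(D) = −2x² ÷ −2x = x. Subtract (x)·D = −2x² + 7x. Remainder: −16x + 64.
Step 7: lead(−16x + 64) ÷ lead(D) = −16x ÷ −2x = 8. Subtract (8)·D = −16x + 56. Remainder: 8.

Q = [2, -8, -3, 4, 5, 1, 8]; R = [8]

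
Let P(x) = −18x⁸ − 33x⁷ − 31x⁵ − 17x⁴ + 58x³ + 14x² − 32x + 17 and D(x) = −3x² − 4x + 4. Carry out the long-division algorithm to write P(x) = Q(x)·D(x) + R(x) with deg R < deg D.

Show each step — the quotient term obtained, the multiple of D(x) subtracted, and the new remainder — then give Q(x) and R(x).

Q(x) = 6x⁶ + 3x⁵ + 4x⁴ + 9x³ − x² − 6x + 2; R(x) = 9

Step 1: lead(−18x⁸ − 33x⁷ − 31x⁵ − 17x⁴ + 58x³ + 14x² − 32x + 17) ÷ lead(D) = −18x⁸ ÷ −3x² = 6x⁶. Subtract (6x⁶)·D = −18x⁸ − 24x⁷ + 24x⁶. Remainder: −9x⁷ − 24x⁶ − 31x⁵ − 17x⁴ + 58x³ + 14x² − 32x + 17.
Step 2: lead(−9x⁷ − 24x⁶ − 31x⁵ − 17x⁴ + 58x³ + 14x² − 32x + 17) ÷ lead(D) = −9x⁷ ÷ −3x² = 3x⁵. Subtract (3x⁵)·D = −9x⁷ − 12x⁶ + 12x⁵. Remainder: −12x⁶ − 43x⁵ − 17x⁴ + 58x³ + 14x² − 32x + 17.
Step 3: lead(−12x⁶ − 43x⁵ − 17x⁴ + 58x³ + 14x² − 32x + 17) ÷ lead(D) = −12x⁶ ÷ −3x² = 4x⁴. Subtract (4x⁴)·D = −12x⁶ − 16x⁵ + 16x⁴. Remainder: −27x⁵ − 33x⁴ + 58x³ + 14x² − 32x + 17.
Step 4: lead(−27x⁵ − 33x⁴ + 58x³ + 14x² − 32x + 17) ÷ lead(D) = −27x⁵ ÷ −3x² = 9x³. Subtract (9x³)·D = −27x⁵ − 36x⁴ + 36x³. Remainder: 3x⁴ + 22x³ + 14x² − 32x + 17.
Step 5: lead(3x⁴ + 22x³ + 14x² − 32x + 17) ÷ lead(D) = 3x⁴ ÷ −3x² = −x². Subtract (−x²)·D = 3x⁴ + 4x³ − 4x². Remainder: 18x³ + 18x² − 32x + 17.
Step 6: lead(18x³ + 18x² − 32x + 17) ÷ lead(D) = 18x³ ÷ −3x² = −6x. Subtract (−6x)·D = 18x³ + 24x² − 24x. Remainder: −6x² − 8x + 17.
Step 7: lead(−6x² − 8x + 17) ÷ lead(D) = −6x² ÷ −3x² = 2. Subtract (2)·D = −6x² − 8x + 8. Remainder: 9.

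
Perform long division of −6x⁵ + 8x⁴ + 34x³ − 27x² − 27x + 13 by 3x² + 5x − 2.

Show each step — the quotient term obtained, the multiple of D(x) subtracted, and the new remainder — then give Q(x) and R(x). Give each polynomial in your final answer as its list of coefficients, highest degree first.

Q = [-2, 6, 0, -5]; R = [-2, 3]

Step 1: lead(−6x⁵ + 8x⁴ + 34x³ − 27x² − 27x + 13) ÷ lead(D) = −6x⁵ ÷ 3x² = −2x³. Subtract (−2x³)·D = −6x⁵ − 10x⁴ + 4x³. Remainder: 18x⁴ + 30x³ − 27x² − 27x + 13.
Step 2: lead(18x⁴ + 30x³ − 27x² − 27x + 13) ÷ lead(D) = 18x⁴ ÷ 3x² = 6x². Subtract (6x²)·D = 18x⁴ + 30x³ − 12x². Remainder: −15x² − 27x + 13.
Step 3: lead(−15x² − 27x + 13) ÷ lead(D) = −15x² ÷ 3x² = −5. Subtract (−5)·D = −15x² − 25x + 10. Remainder: −2x + 3.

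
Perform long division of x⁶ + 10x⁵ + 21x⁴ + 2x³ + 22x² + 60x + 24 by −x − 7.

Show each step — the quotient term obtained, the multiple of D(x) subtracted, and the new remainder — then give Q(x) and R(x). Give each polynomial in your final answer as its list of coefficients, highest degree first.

Q = [-1, -3, 0, -2, -8, -4]; R = [-4]

Step 1: lead(x⁶ + 10x⁵ + 21x⁴ + 2x³ + 22x² + 60x + 24) ÷ lead(D) = x⁶ ÷ −x = −x⁵. Subtract (−x⁵)·D = x⁶ + 7x⁵. Remainder: 3x⁵ + 21x⁴ + 2x³ + 22x² + 60x + 24.
Step 2: lead(3x⁵ + 21x⁴ + 2x³ + 22x² + 60x + 24) ÷ lead(D) = 3x⁵ ÷ −x = −3x⁴. Subtract (−3x⁴)·D = 3x⁵ + 21x⁴. Remainder: 2x³ + 22x² + 60x + 24.
Step 3: lead(2x³ + 22x² + 60x + 24) ÷ lead(D) = 2x³ ÷ −x = −2x². Subtract (−2x²)·D = 2x³ + 14x². Remainder: 8x² + 60x + 24.
Step 4: lead(8x² + 60x + 24) ÷ lead(D) = 8x² ÷ −x = −8x. Subtract (−8x)·D = 8x² + 56x. Remainder: 4x + 24.
Step 5: lead(4x + 24) ÷ lead(D) = 4x ÷ −x = −4. Subtract (−4)·D = 4x + 28. Remainder: −4.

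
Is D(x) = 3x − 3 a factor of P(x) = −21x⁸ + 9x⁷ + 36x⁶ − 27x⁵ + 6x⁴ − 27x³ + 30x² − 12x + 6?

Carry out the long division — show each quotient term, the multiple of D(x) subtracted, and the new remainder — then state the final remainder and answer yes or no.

Step 1: lead(−21x⁸ + 9x⁷ + 36x⁶ − 27x⁵ + 6x⁴ − 27x³ + 30x² − 12x + 6) ÷ lead(D) = −21x⁸ ÷ 3x = −7x⁷. Subtract (−7x⁷)·D = −21x⁸ + 21x⁷. Remainder: −12x⁷ + 36x⁶ − 27x⁵ + 6x⁴ − 27x³ + 30x² − 12x + 6.
Step 2: lead(−12x⁷ + 36x⁶ − 27x⁵ + 6x⁴ − 27x³ + 30x² − 12x + 6) ÷ lead(D) = −12x⁷ ÷ 3x = −4x⁶. Subtract (−4x⁶)·D = −12x⁷ + 12x⁶. Remainder: 24x⁶ − 27x⁵ + 6x⁴ − 27x³ + 30x² − 12x + 6.
Step 3: lead(24x⁶ − 27x⁵ + 6x⁴ − 27x³ + 30x² − 12x + 6) ÷ lead(D) = 24x⁶ ÷ 3x = 8x⁵. Subtract (8x⁵)·D = 24x⁶ − 24x⁵. Remainder: −3x⁵ + 6x⁴ − 27x³ + 30x² − 12x + 6.
Step 4: lead(−3x⁵ + 6x⁴ − 27x³ + 30x² − 12x + 6) ÷ lead(D) = −3x⁵ ÷ 3x = −x⁴. Subtract (−x⁴)·D = −3x⁵ + 3x⁴. Remainder: 3x⁴ − 27x³ + 30x² − 12x + 6.
Step 5: lead(3x⁴ − 27x³ + 30x² − 12x + 6) ÷ lead(D) = 3x⁴ ÷ 3x = x³. Subtract (x³)·D = 3x⁴ − 3x³. Remainder: −24x³ + 30x² − 12x + 6.
Step 6: lead(−24x³ + 30x² − 12x + 6) ÷ lead(D) = −24x³ ÷ 3x = −8x². Subtract (−8x²)·D = −24x³ + 24x². Remainder: 6x² − 12x + 6.
Step 7: lead(6x² − 12x + 6) ÷ lead(D) = 6x² ÷ 3x = 2x. Subtract (2x)·D = 6x² − 6x. Remainder: −6x + 6.
Step 8: lead(−6x + 6) ÷ lead(D) = −6x ÷ 3x = −2. Subtract (−2)·D = −6x + 6. Remainder: 0.

R(x) = 0, so D(x) is a factor of P(x). yes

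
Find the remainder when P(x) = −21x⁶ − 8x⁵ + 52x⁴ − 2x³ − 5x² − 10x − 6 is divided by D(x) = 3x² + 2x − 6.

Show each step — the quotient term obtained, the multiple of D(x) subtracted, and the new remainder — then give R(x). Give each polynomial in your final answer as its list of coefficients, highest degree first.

Step 1: lead(−21x⁶ − 8x⁵ + 52x⁴ − 2x³ − 5x² − 10x − 6) ÷ lead(D) = −21x⁶ ÷ 3x² = −7x⁴. Subtract (−7x⁴)·D = −21x⁶ − 14x⁵ + 42x⁴. Remainder: 6x⁵ + 10x⁴ − 2x³ − 5x² − 10x − 6.
Step 2: lead(6x⁵ + 10x⁴ − 2x³ − 5x² − 10x − 6) ÷ lead(D) = 6x⁵ ÷ 3x² = 2x³. Subtract (2x³)·D = 6x⁵ + 4x⁴ − 12x³. Remainder: 6x⁴ + 10x³ − 5x² − 10x − 6.
Step 3: lead(6x⁴ + 10x³ − 5x² − 10x − 6) ÷ lead(D) = 6x⁴ ÷ 3x² = 2x². Subtract (2x²)·D = 6x⁴ + 4x³ − 12x². Remainder: 6x³ + 7x² − 10x − 6.
Step 4: lead(6x³ + 7x² − 10x − 6) ÷ lead(D) = 6x³ ÷ 3x² = 2x. Subtract (2x)·D = 6x³ + 4x² − 12x. Remainder: 3x² + 2x − 6.
Step 5: lead(3x² + 2x − 6) ÷ lead(D) = 3x² ÷ 3x² = 1. Subtract (1)·D = 3x² + 2x − 6. Remainder: 0.

R = [0]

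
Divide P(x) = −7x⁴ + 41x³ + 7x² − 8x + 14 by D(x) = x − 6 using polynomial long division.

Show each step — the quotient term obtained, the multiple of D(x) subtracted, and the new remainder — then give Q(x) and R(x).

Step 1: lead(−7x⁴ + 41x³ + 7x² − 8x + 14) ÷ lead(D) = −7x⁴ ÷ x = −7x³. Subtract (−7x³)·D = −7x⁴ + 42x³. Remainder: −x³ + 7x² − 8x + 14.
Step 2: lead(−x³ + 7x² − 8x + 14) ÷ lead(D) = −x³ ÷ x = −x². Subtract (−x²)·D = −x³ + 6x². Remainder: x² − 8x + 14.
Step 3: lead(x² − 8x + 14) ÷ lead(D) = x² ÷ x = x. Subtract (x)·D = x² − 6x. Remainder: −2x + 14.
Step 4: lead(−2x + 14) ÷ lead(D) = −2x ÷ x = −2. Subtract (−2)·D = −2x + 12. Remainder: 2.

Q(x) = −7x³ − x² + x − 2; R(x) = 2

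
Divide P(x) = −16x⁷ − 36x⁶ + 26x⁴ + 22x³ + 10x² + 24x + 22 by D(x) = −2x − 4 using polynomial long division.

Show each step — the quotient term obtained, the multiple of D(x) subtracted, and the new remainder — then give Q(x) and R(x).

Q(x) = 8x⁶ + 2x⁵ − 4x⁴ − 5x³ − x² − 3x − 6; R(x) = −2

Step 1: lead(−16x⁷ − 36x⁶ + 26x⁴ + 22x³ + 10x² + 24x + 22) ÷ lead(D) = −16x⁷ ÷ −2x = 8x⁶. Subtract (8x⁶)·D = −16x⁷ − 32x⁶. Remainder: −4x⁶ + 26x⁴ + 22x³ + 10x² + 24x + 22.
Step 2: lead(−4x⁶ + 26x⁴ + 22x³ + 10x² + 24x + 22) ÷ lead(D) = −4x⁶ ÷ −2x = 2x⁵. Subtract (2x⁵)·D = −4x⁶ − 8x⁵. Remainder: 8x⁵ + 26x⁴ + 22x³ + 10x² + 24x + 22.
Step 3: lead(8x⁵ + 26x⁴ + 22x³ + 10x² + 24x + 22) ÷ lead(D) = 8x⁵ ÷ −2x = −4x⁴. Subtract (−4x⁴)·D = 8x⁵ + 16x⁴. Remainder: 10x⁴ + 22x³ + 10x² + 24x + 22.
Step 4: lead(10x⁴ + 22x³ + 10x² + 24x + 22) ÷ lead(D) = 10x⁴ ÷ −2x = −5x³. Subtract (−5x³)·D = 10x⁴ + 20x³. Remainder: 2x³ + 10x² + 24x + 22.
Step 5: lead(2x³ + 10x² + 24x + 22) ÷ lead(D) = 2x³ ÷ −2x = −x². Subtract (−x²)·D = 2x³ + 4x². Remainder: 6x² + 24x + 22.
Step 6: lead(6x² + 24x + 22) ÷ lead(D) = 6x² ÷ −2x = −3x. Subtract (−3x)·D = 6x² + 12x. Remainder: 12x + 22.
Step 7: lead(12x + 22) ÷ lead(D) = 12x ÷ −2x = −6. Subtract (−6)·D = 12x + 24. Remainder: −2.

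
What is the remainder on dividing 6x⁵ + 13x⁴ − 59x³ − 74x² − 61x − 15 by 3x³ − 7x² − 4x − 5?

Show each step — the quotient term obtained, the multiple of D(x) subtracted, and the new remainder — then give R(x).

R(x) = 5

Step 1: lead(6x⁵ + 13x⁴ − 59x³ − 74x² − 61x − 15) ÷ lead(D) = 6x⁵ ÷ 3x³ = 2x². Subtract (2x²)·D = 6x⁵ − 14x⁴ − 8x³ − 10x². Remainder: 27x⁴ − 51x³ − 64x² − 61x − 15.
Step 2: lead(27x⁴ − 51x³ − 64x² − 61x − 15) ÷ lead(D) = 27x⁴ ÷ 3x³ = 9x. Subtract (9x)·D = 27x⁴ − 63x³ − 36x² − 45x. Remainder: 12x³ − 28x² − 16x − 15.
Step 3: lead(12x³ − 28x² − 16x − 15) ÷ lead(D) = 12x³ ÷ 3x³ = 4. Subtract (4)·D = 12x³ − 28x² − 16x − 20. Remainder: 5.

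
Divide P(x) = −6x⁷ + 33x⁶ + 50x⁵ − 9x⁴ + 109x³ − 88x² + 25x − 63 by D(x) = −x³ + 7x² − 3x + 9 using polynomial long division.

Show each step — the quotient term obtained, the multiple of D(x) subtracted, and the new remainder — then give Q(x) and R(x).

Step 1: lead(−6x⁷ + 33x⁶ + 50x⁵ − 9x⁴ + 109x³ − 88x² + 25x − 63) ÷ lead(D) = −6x⁷ ÷ −x³ = 6x⁴. Subtract (6x⁴)·D = −6x⁷ + 42x⁶ − 18x⁵ + 54x⁴. Remainder: −9x⁶ + 68x⁵ − 63x⁴ + 109x³ − 88x² + 25x − 63.
Step 2: lead(−9x⁶ + 68x⁵ − 63x⁴ + 109x³ − 88x² + 25x − 63) ÷ lead(D) = −9x⁶ ÷ −x³ = 9x³. Subtract (9x³)·D = −9x⁶ + 63x⁵ − 27x⁴ + 81x³. Remainder: 5x⁵ − 36x⁴ + 28x³ − 88x² + 25x − 63.
Step 3: lead(5x⁵ − 36x⁴ + 28x³ − 88x² + 25x − 63) ÷ lead(D) = 5x⁵ ÷ −x³ = −5x². Subtract (−5x²)·D = 5x⁵ − 35x⁴ + 15x³ − 45x². Remainder: −x⁴ + 13x³ − 43x² + 25x − 63.
Step 4: lead(−x⁴ + 13x³ − 43x² + 25x − 63) ÷ lead(D) = −x⁴ ÷ −x³ = x. Subtract (x)·D = −x⁴ + 7x³ − 3x² + 9x. Remainder: 6x³ − 40x² + 16x − 63.
Step 5: lead(6x³ − 40x² + 16x − 63) ÷ lead(D) = 6x³ ÷ −x³ = −6. Subtract (−6)·D = 6x³ − 42x² + 18x − 54. Remainder: 2x² − 2x − 9.

Q(x) = 6x⁴ + 9x³ − 5x² + x − 6; R(x) = 2x² − 2x − 9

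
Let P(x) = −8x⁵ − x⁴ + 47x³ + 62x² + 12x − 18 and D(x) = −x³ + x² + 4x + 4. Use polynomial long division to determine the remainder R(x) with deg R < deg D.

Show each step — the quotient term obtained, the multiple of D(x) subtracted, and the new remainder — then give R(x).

R(x) = 6

Step 1: lead(−8x⁵ − x⁴ + 47x³ + 62x² + 12x − 18) ÷ lead(D) = −8x⁵ ÷ −x³ = 8x². Subtract (8x²)·D = −8x⁵ + 8x⁴ + 32x³ + 32x². Remainder: −9x⁴ + 15x³ + 30x² + 12x − 18.
Step 2: lead(−9x⁴ + 15x³ + 30x² + 12x − 18) ÷ lead(D) = −9x⁴ ÷ −x³ = 9x. Subtract (9x)·D = −9x⁴ + 9x³ + 36x² + 36x. Remainder: 6x³ − 6x² − 24x − 18.
Step 3: lead(6x³ − 6x² − 24x − 18) ÷ lead(D) = 6x³ ÷ −x³ = −6. Subtract (−6)·D = 6x³ − 6x² − 24x − 24. Remainder: 6.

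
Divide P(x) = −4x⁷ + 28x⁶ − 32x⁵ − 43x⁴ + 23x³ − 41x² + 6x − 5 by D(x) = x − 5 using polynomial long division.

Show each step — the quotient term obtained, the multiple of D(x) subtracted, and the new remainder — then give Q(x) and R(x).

Q(x) = −4x⁶ + 8x⁵ + 8x⁴ − 3x³ + 8x² − x + 1; R(x) = 0

Step 1: lead(−4x⁷ + 28x⁶ − 32x⁵ − 43x⁴ + 23x³ − 41x² + 6x − 5) ÷ lead(D) = −4x⁷ ÷ x = −4x⁶. Subtract (−4x⁶)·D = −4x⁷ + 20x⁶. Remainder: 8x⁶ − 32x⁵ − 43x⁴ + 23x³ − 41x² + 6x − 5.
Step 2: lead(8x⁶ − 32x⁵ − 43x⁴ + 23x³ − 41x² + 6x − 5) ÷ lead(D) = 8x⁶ ÷ x = 8x⁵. Subtract (8x⁵)·D = 8x⁶ − 40x⁵. Remainder: 8x⁵ − 43x⁴ + 23x³ − 41x² + 6x − 5.
Step 3: lead(8x⁵ − 43x⁴ + 23x³ − 41x² + 6x − 5) ÷ lead(D) = 8x⁵ ÷ x = 8x⁴. Subtract (8x⁴)·D = 8x⁵ − 40x⁴. Remainder: −3x⁴ + 23x³ − 41x² + 6x − 5.
Step 4: lead(−3x⁴ + 23x³ − 41x² + 6x − 5) ÷ lead(D) = −3x⁴ ÷ x = −3x³. Subtract (−3x³)·D = −3x⁴ + 15x³. Remainder: 8x³ − 41x² + 6x − 5.
Step 5: lead(8x³ − 41x² + 6x − 5) ÷ lead(D) = 8x³ ÷ x = 8x². Subtract (8x²)·D = 8x³ − 40x². Remainder: −x² + 6x − 5.
Step 6: lead(−x² + 6x − 5) ÷ lead(D) = −x² ÷ x = −x. Subtract (−x)·D = −x² + 5x. Remainder: x − 5.
Step 7: lead(x − 5) ÷ lead(D) = x ÷ x = 1. Subtract (1)·D = x − 5. Remainder: 0.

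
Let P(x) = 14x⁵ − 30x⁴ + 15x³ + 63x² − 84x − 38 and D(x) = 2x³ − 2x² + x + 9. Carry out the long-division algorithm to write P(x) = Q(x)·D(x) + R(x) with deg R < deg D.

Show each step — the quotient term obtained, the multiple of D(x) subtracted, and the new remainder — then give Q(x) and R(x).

Step 1: lead(14x⁵ − 30x⁴ + 15x³ + 63x² − 84x − 38) ÷ lead(D) = 14x⁵ ÷ 2x³ = 7x². Subtract (7x²)·D = 14x⁵ − 14x⁴ + 7x³ + 63x². Remainder: −16x⁴ + 8x³ − 84x − 38.
Step 2: lead(−16x⁴ + 8x³ − 84x − 38) ÷ lead(D) = −16x⁴ ÷ 2x³ = −8x. Subtract (−8x)·D = −16x⁴ + 16x³ − 8x² − 72x. Remainder: −8x³ + 8x² − 12x − 38.
Step 3: lead(−8x³ + 8x² − 12x − 38) ÷ lead(D) = −8x³ ÷ 2x³ = −4. Subtract (−4)·D = −8x³ + 8x² − 4x − 36. Remainder: −8x − 2.

Q(x) = 7x² − 8x − 4; R(x) = −8x − 2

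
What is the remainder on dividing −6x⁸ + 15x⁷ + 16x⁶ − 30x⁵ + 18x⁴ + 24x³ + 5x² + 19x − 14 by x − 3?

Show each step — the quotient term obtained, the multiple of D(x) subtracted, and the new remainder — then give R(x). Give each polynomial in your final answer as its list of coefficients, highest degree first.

R = [7]

Step 1: lead(−6x⁸ + 15x⁷ + 16x⁶ − 30x⁵ + 18x⁴ + 24x³ + 5x² + 19x − 14) ÷ lead(D) = −6x⁸ ÷ x = −6x⁷. Subtract (−6x⁷)·D = −6x⁸ + 18x⁷. Remainder: −3x⁷ + 16x⁶ − 30x⁵ + 18x⁴ + 24x³ + 5x² + 19x − 14.
Step 2: lead(−3x⁷ + 16x⁶ − 30x⁵ + 18x⁴ + 24x³ + 5x² + 19x − 14) ÷ lead(D) = −3x⁷ ÷ x = −3x⁶. Subtract (−3x⁶)·D = −3x⁷ + 9x⁶. Remainder: 7x⁶ − 30x⁵ + 18x⁴ + 24x³ + 5x² + 19x − 14.
Step 3: lead(7x⁶ − 30x⁵ + 18x⁴ + 24x³ + 5x² + 19x − 14) ÷ lead(D) = 7x⁶ ÷ x = 7x⁵. Subtract (7x⁵)·D = 7x⁶ − 21x⁵. Remainder: −9x⁵ + 18x⁴ + 24x³ + 5x² + 19x − 14.
Step 4: lead(−9x⁵ + 18x⁴ + 24x³ + 5x² + 19x − 14) ÷ lead(D) = −9x⁵ ÷ x = −9x⁴. Subtract (−9x⁴)·D = −9x⁵ + 27x⁴. Remainder: −9x⁴ + 24x³ + 5x² + 19x − 14.
Step 5: lead(−9x⁴ + 24x³ + 5x² + 19x − 14) ÷ lead(D) = −9x⁴ ÷ x = −9x³. Subtract (−9x³)·D = −9x⁴ + 27x³. Remainder: −3x³ + 5x² + 19x − 14.
Step 6: lead(−3x³ + 5x² + 19x − 14) ÷ lead(D) = −3x³ ÷ x = −3x². Subtract (−3x²)·D = −3x³ + 9x². Remainder: −4x² + 19x − 14.
Step 7: lead(−4x² + 19x − 14) ÷ lead(D) = −4x² ÷ x = −4x. Subtract (−4x)·D = −4x² + 12x. Remainder: 7x − 14.
Step 8: lead(7x − 14) ÷ lead(D) = 7x ÷ x = 7. Subtract (7)·D = 7x − 21. Remainder: 7.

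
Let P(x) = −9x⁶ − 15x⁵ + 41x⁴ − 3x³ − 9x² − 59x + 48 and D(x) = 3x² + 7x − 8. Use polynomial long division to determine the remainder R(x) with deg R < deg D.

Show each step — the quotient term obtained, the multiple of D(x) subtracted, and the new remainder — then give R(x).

Step 1: lead(−9x⁶ − 15x⁵ + 41x⁴ − 3x³ − 9x² − 59x + 48) ÷ lead(D) = −9x⁶ ÷ 3x² = −3x⁴. Subtract (−3x⁴)·D = −9x⁶ − 21x⁵ + 24x⁴. Remainder: 6x⁵ + 17x⁴ − 3x³ − 9x² − 59x + 48.
Step 2: lead(6x⁵ + 17x⁴ − 3x³ − 9x² − 59x + 48) ÷ lead(D) = 6x⁵ ÷ 3x² = 2x³. Subtract (2x³)·D = 6x⁵ + 14x⁴ − 16x³. Remainder: 3x⁴ + 13x³ − 9x² − 59x + 48.
Step 3: lead(3x⁴ + 13x³ − 9x² − 59x + 48) ÷ lead(D) = 3x⁴ ÷ 3x² = x². Subtract (x²)·D = 3x⁴ + 7x³ − 8x². Remainder: 6x³ − x² − 59x + 48.
Step 4: lead(6x³ − x² − 59x + 48) ÷ lead(D) = 6x³ ÷ 3x² = 2x. Subtract (2x)·D = 6x³ + 14x² − 16x. Remainder: −15x² − 43x + 48.
Step 5: lead(−15x² − 43x + 48) ÷ lead(D) = −15x² ÷ 3x² = −5. Subtract (−5)·D = −15x² − 35x + 40. Remainder: −8x + 8.

R(x) = −8x + 8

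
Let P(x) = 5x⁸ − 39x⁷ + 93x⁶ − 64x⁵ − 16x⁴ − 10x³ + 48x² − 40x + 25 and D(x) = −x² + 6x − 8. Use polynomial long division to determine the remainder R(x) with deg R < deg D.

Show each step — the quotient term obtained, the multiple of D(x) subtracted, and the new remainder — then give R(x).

Step 1: lead(5x⁸ − 39x⁷ + 93x⁶ − 64x⁵ − 16x⁴ − 10x³ + 48x² − 40x + 25) ÷ lead(D) = 5x⁸ ÷ −x² = −5x⁶. Subtract (−5x⁶)·D = 5x⁸ − 30x⁷ + 40x⁶. Remainder: −9x⁷ + 53x⁶ − 64x⁵ − 16x⁴ − 10x³ + 48x² − 40x + 25.
Step 2: lead(−9x⁷ + 53x⁶ − 64x⁵ − 16x⁴ − 10x³ + 48x² − 40x + 25) ÷ lead(D) = −9x⁷ ÷ −x² = 9x⁵. Subtract (9x⁵)·D = −9x⁷ + 54x⁶ − 72x⁵. Remainder: −x⁶ + 8x⁵ − 16x⁴ − 10x³ + 48x² − 40x + 25.
Step 3: lead(−x⁶ + 8x⁵ − 16x⁴ − 10x³ + 48x² − 40x + 25) ÷ lead(D) = −x⁶ ÷ −x² = x⁴. Subtract (x⁴)·D = −x⁶ + 6x⁵ − 8x⁴. Remainder: 2x⁵ − 8x⁴ − 10x³ + 48x² − 40x + 25.
Step 4: lead(2x⁵ − 8x⁴ − 10x³ + 48x² − 40x + 25) ÷ lead(D) = 2x⁵ ÷ −x² = −2x³. Subtract (−2x³)·D = 2x⁵ − 12x⁴ + 16x³. Remainder: 4x⁴ − 26x³ + 48x² − 40x + 25.
Step 5: lead(4x⁴ − 26x³ + 48x² − 40x + 25) ÷ lead(D) = 4x⁴ ÷ −x² = −4x². Subtract (−4x²)·D = 4x⁴ − 24x³ + 32x². Remainder: −2x³ + 16x² − 40x + 25.
Step 6: lead(−2x³ + 16x² − 40x + 25) ÷ lead(D) = −2x³ ÷ −x² = 2x. Subtract (2x)·D = −2x³ + 12x² − 16x. Remainder: 4x² − 24x + 25.
Step 7: lead(4x² − 24x + 25) ÷ lead(D) = 4x² ÷ −x² = −4. Subtract (−4)·D = 4x² − 24x + 32. Remainder: −7.

R(x) = −7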